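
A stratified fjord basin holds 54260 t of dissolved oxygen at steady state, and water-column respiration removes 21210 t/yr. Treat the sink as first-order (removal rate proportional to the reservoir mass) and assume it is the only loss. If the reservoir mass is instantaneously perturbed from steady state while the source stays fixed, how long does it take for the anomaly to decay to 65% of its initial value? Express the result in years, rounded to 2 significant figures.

1.1 yr

For a linear reservoir the anomaly decays as exp(−t/τ) with τ = M/F = 54260/21210 = 2.558 yr.
exp(−t/τ) = 0.65 ⇒ t = −τ ln(0.65) = 2.558 × 0.4308 = 1.102 yr.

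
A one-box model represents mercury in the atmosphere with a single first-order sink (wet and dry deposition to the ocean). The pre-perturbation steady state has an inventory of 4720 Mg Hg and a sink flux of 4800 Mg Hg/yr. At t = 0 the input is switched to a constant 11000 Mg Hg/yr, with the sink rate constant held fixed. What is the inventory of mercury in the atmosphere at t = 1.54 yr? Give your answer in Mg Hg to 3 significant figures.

τ = M₀/F₀ = 4720/4800 = 0.9833 yr; rate constant k = 1/τ.
New steady state M_∞ = F₁/k = F₁·τ = 11000 × 0.9833 = 10817 Mg Hg.
M(t) = M_∞ + (M₀ − M_∞)·e^(−t/τ); t/τ = 1.54/0.9833 = 1.566, so e^(−t/τ) = 0.2089.
M(t) = 10817 − 6097 × 0.2089 = 9543.3 Mg Hg.

9540 Mg Hg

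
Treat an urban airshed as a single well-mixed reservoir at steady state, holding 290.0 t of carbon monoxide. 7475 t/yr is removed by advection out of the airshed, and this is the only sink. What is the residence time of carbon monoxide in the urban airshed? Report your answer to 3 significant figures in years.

0.0388 yr

τ = M / F = 290.0 / 7475 = 0.03880 yr.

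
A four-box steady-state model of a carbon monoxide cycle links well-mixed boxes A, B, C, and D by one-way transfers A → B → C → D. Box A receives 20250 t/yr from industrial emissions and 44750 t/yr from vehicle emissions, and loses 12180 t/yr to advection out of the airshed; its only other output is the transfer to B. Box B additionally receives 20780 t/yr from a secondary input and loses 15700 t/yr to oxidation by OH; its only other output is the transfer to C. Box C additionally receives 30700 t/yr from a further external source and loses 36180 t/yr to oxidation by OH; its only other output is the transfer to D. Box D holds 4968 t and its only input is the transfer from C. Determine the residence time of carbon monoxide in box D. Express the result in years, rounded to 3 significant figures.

Box A: F(A→B) = (20250 + 44750) − 12180 = 52820 t/yr.
Box B: F(B→C) = (52820 + 20780) − 15700 = 57900 t/yr.
Box C: F(C→D) = (57900 + 30700) − 36180 = 52420 t/yr.
Box D throughput = its input = 52420 t/yr; τ = 4968 / 52420 = 0.09477 yr.

0.0948 yr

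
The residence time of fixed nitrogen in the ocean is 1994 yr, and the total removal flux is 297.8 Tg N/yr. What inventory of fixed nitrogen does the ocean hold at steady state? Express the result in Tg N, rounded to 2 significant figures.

590000 Tg N

τ = M/F ⇒ M = τ × F = 1994 × 297.8 = 593800 Tg N.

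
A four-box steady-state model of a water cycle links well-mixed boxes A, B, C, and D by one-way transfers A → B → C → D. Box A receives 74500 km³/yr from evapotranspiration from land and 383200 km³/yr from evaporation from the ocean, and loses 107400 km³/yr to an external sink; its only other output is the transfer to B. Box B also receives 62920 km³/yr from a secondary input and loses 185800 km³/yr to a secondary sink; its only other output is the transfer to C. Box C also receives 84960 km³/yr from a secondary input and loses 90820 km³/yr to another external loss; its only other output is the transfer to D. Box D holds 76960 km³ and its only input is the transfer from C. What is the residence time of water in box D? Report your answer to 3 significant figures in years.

Box A: F(A→B) = (74500 + 383200) − 107400 = 350300 km³/yr.
Box B: F(B→C) = (350300 + 62920) − 185800 = 227420 km³/yr.
Box C: F(C→D) = (227420 + 84960) − 90820 = 221560 km³/yr.
Box D throughput = its input = 221560 km³/yr; τ = 76960 / 221560 = 0.3474 yr.

0.347 yr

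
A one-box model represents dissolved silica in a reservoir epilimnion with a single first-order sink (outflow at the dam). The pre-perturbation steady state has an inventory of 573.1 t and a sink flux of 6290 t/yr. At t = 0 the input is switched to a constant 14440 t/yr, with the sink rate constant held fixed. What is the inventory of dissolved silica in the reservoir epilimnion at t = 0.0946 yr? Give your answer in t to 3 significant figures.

Residence time τ = M₀/F₀ = 0.09111 yr. The eventual steady state is M_∞ = M₀·(F₁/F₀) = 573.1 × 14440/6290 = 1315.7 t.
The anomaly ΔM(t) = M(t) − M_∞ decays as ΔM₀·e^(−t/τ) with ΔM₀ = 573.1 − 1315.7 = −742.6 t.
At t = 0.0946 yr, e^(−t/τ) = e^(−1.038) = 0.3541, so ΔM = −262.9 t and M = 1315.7 − 262.9 = 1052.8 t.

1050 t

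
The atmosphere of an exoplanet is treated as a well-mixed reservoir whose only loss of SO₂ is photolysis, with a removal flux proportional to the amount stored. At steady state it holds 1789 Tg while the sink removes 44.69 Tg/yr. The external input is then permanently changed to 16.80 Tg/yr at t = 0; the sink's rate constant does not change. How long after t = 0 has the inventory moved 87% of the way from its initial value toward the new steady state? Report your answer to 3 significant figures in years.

81.7 yr

τ = M₀/F₀ = 1789/44.69 = 40.03 yr.
The remaining gap fraction is e^(−t/τ); 87% covered ⇒ e^(−t/τ) = 0.130.
t = −τ ln(0.130) = 40.03 × 2.040 = 81.67 yr.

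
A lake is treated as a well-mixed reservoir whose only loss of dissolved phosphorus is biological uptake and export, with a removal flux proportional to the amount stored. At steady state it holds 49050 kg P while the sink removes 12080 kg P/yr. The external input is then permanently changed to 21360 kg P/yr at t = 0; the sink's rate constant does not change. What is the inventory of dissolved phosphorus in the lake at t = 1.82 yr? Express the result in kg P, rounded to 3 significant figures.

τ = M₀/F₀ = 49050/12080 = 4.060 yr; rate constant k = 1/τ.
New steady state M_∞ = F₁/k = F₁·τ = 21360 × 4.060 = 86731 kg P.
M(t) = M_∞ + (M₀ − M_∞)·e^(−t/τ); t/τ = 1.82/4.060 = 0.4482, so e^(−t/τ) = 0.6388.
M(t) = 86731 − 37680 × 0.6388 = 62662 kg P.

62700 kg P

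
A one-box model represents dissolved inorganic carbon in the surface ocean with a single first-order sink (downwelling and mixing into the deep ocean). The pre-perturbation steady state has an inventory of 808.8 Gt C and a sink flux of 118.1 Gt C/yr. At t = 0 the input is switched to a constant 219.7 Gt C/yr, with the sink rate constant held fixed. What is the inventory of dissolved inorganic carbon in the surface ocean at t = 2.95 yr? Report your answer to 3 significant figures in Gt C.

τ = M₀/F₀ = 808.8/118.1 = 6.848 yr; rate constant k = 1/τ.
New steady state M_∞ = F₁/k = F₁·τ = 219.7 × 6.848 = 1504.6 Gt C.
M(t) = M_∞ + (M₀ − M_∞)·e^(−t/τ); t/τ = 2.95/6.848 = 0.4308, so e^(−t/τ) = 0.6500.
M(t) = 1504.6 − 695.8 × 0.6500 = 1052.3 Gt C.

1050 Gt C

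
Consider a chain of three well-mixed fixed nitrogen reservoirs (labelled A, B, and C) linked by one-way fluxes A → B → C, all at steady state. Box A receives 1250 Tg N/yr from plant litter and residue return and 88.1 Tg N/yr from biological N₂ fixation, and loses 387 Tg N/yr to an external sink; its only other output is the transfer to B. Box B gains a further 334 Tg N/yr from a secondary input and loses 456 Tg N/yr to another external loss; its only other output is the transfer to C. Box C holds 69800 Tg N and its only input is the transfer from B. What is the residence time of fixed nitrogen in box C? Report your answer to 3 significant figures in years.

Box A: F(A→B) = (1250 + 88.1) − 387 = 951.10 Tg N/yr.
Box B: F(B→C) = (951.10 + 334) − 456 = 829.10 Tg N/yr.
Box C throughput = its input = 829.10 Tg N/yr; τ = 69800 / 829.10 = 84.19 yr.

84.2 yr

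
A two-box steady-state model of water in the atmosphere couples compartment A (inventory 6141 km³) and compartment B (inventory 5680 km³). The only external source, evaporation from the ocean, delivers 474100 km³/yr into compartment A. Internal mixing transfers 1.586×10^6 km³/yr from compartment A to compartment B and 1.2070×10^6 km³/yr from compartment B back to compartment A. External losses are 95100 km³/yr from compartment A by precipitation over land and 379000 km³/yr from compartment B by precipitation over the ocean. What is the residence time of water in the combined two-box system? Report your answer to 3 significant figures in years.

0.0249 yr

Treat the two boxes together as one reservoir: the mixing fluxes between them are internal recycling, so τ = ΣM / Σ(external losses).
M_total = 6141 + 5680 = 11821 km³.
ΣF_external_out = 95100 + 379000 = 474100 km³/yr.
τ = M_total / ΣF_ext = 11821 / 474100 = 0.02493 yr.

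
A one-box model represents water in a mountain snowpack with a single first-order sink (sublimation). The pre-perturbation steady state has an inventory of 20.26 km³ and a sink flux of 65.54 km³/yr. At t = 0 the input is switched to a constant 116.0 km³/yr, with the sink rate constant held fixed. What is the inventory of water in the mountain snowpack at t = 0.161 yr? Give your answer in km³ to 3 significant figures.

26.6 km³

The sink rate constant is k = F₀/M₀ = 65.54/20.26 = 3.235 yr⁻¹.
Solving dM/dt = F₁ − kM with M(0) = M₀ gives M(t) = F₁/k + (M₀ − F₁/k)·e^(−kt).
F₁/k = 116.0/3.235 = 35.858 km³; kt = 3.235 × 0.161 = 0.5208, e^(−kt) = 0.5940.
M(0.161) = 35.858 + (20.26 − 35.858) × 0.5940 = 35.858 − 9.266 = 26.592 km³.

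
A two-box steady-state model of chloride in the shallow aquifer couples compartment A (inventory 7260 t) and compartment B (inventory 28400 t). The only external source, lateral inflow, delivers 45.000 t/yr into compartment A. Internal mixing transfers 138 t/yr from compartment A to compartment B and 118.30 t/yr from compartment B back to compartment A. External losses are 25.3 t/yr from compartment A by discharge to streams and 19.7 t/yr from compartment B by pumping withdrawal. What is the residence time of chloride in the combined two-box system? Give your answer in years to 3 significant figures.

792 yr

Treat the two boxes together as one reservoir: the mixing fluxes between them are internal recycling, so τ = ΣM / Σ(external losses).
M_total = 7260 + 28400 = 35660 t.
ΣF_external_out = 25.3 + 19.7 = 45.000 t/yr.
τ = M_total / ΣF_ext = 35660 / 45.000 = 792.4 yr.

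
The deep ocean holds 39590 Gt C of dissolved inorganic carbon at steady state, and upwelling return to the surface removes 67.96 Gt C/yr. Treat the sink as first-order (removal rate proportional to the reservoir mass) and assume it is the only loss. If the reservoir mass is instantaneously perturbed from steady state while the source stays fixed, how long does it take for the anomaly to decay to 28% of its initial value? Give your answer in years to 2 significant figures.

740 yr

For a linear reservoir the anomaly decays as exp(−t/τ) with τ = M/F = 39590/67.96 = 582.5 yr.
exp(−t/τ) = 0.28 ⇒ t = −τ ln(0.28) = 582.5 × 1.273 = 741.6 yr.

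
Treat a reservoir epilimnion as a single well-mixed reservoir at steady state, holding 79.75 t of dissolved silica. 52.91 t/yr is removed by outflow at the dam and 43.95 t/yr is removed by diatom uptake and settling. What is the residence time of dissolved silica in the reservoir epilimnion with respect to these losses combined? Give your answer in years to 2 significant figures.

Total removal = 52.91 + 43.95 = 96.860 t/yr.
τ = M / ΣF_out = 79.75 / 96.860 = 0.8234 yr.

0.82 yr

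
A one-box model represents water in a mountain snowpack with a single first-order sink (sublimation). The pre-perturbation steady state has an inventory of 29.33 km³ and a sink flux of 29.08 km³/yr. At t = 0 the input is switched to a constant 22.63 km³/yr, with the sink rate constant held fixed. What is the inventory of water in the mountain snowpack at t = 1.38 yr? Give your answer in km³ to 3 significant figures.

24.5 km³

τ = M₀/F₀ = 29.33/29.08 = 1.009 yr; rate constant k = 1/τ.
New steady state M_∞ = F₁/k = F₁·τ = 22.63 × 1.009 = 22.825 km³.
M(t) = M_∞ + (M₀ − M_∞)·e^(−t/τ); t/τ = 1.38/1.009 = 1.368, so e^(−t/τ) = 0.2546.
M(t) = 22.825 + 6.505 × 0.2546 = 24.481 km³.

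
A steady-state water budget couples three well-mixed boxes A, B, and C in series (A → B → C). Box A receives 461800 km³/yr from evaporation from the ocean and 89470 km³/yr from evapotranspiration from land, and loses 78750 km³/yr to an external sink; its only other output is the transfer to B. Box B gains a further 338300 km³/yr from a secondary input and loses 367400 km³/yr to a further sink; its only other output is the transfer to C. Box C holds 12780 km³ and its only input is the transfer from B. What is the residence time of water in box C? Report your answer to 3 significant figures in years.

Box A: F(A→B) = (461800 + 89470) − 78750 = 472520 km³/yr.
Box B: F(B→C) = (472520 + 338300) − 367400 = 443420 km³/yr.
Box C throughput = its input = 443420 km³/yr; τ = 12780 / 443420 = 0.02882 yr.

0.0288 yr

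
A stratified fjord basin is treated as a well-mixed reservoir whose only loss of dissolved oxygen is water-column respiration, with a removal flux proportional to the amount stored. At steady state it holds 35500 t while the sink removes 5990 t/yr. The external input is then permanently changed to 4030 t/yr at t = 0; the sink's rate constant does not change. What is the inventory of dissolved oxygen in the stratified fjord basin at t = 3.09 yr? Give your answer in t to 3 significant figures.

τ = M₀/F₀ = 35500/5990 = 5.927 yr; rate constant k = 1/τ.
New steady state M_∞ = F₁/k = F₁·τ = 4030 × 5.927 = 23884 t.
M(t) = M_∞ + (M₀ − M_∞)·e^(−t/τ); t/τ = 3.09/5.927 = 0.5214, so e^(−t/τ) = 0.5937.
M(t) = 23884 + 11620 × 0.5937 = 30780 t.

30800 t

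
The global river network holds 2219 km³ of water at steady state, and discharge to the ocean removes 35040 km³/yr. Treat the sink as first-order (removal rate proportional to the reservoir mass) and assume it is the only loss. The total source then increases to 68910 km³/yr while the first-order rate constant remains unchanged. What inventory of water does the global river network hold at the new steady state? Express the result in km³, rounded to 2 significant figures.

4400 km³

Rate constant k = F/M = 35040 / 2219 = 15.79 yr⁻¹.
At the new steady state, source = k·M_new ⇒ M_new = 68910 / 15.79 = 4364 km³.
(Equivalently M_new = M × F_new/F_old = 2219 × 68910/35040.)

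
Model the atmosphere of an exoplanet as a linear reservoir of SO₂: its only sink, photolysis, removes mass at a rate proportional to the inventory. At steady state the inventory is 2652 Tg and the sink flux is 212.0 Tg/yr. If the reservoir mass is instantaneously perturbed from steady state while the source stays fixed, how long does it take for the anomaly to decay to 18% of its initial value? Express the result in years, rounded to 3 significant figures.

For a linear reservoir the anomaly decays as exp(−t/τ) with τ = M/F = 2652/212.0 = 12.51 yr.
exp(−t/τ) = 0.18 ⇒ t = −τ ln(0.18) = 12.51 × 1.715 = 21.45 yr.

21.5 yr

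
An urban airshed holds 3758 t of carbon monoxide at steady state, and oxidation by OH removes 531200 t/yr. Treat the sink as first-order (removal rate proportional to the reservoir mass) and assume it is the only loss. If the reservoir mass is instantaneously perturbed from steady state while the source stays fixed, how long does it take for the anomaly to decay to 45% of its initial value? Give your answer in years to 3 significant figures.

0.00565 yr

For a linear reservoir the anomaly decays as exp(−t/τ) with τ = M/F = 3758/531200 = 0.007075 yr.
exp(−t/τ) = 0.45 ⇒ t = −τ ln(0.45) = 0.007075 × 0.7985 = 0.005649 yr.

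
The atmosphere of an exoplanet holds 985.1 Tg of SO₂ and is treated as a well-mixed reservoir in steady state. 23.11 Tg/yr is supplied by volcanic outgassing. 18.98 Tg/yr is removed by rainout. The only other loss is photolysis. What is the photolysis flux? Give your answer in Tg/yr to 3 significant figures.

4.13 Tg/yr

At steady state ΣF_in = ΣF_out.
ΣF_in = 23.110 Tg/yr.
Photolysis flux = ΣF_in − (18.98) = 23.110 − 18.98 = 4.130 Tg/yr.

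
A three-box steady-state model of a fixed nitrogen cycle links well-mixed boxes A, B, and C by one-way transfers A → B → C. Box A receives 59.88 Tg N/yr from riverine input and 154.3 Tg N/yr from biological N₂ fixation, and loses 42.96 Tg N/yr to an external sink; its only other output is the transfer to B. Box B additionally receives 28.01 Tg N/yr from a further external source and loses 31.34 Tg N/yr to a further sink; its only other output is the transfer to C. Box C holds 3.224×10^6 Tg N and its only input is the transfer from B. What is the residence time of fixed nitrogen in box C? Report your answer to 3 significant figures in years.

19200 yr

Box A: F(A→B) = (59.88 + 154.3) − 42.96 = 171.22 Tg N/yr.
Box B: F(B→C) = (171.22 + 28.01) − 31.34 = 167.89 Tg N/yr.
Box C throughput = its input = 167.89 Tg N/yr; τ = 3.224×10^6 / 167.89 = 19200 yr.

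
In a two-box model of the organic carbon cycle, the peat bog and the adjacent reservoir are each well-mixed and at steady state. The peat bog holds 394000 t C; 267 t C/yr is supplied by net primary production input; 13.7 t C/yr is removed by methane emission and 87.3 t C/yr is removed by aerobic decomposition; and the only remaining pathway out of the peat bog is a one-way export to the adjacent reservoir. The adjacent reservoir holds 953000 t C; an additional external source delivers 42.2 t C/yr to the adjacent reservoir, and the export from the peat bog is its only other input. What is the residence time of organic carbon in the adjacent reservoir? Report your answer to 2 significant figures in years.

4600 yr

Balance the peat bog: ΣF_in = 267.00 t C/yr.
Export to the adjacent reservoir = ΣF_in − (13.7 + 87.3) = 166.00 t C/yr.
Total input to the adjacent reservoir = 166.00 + 42.2 = 208.20 t C/yr; at steady state this equals its total output.
τ = M / F = 953000 / 208.20 = 4577 yr.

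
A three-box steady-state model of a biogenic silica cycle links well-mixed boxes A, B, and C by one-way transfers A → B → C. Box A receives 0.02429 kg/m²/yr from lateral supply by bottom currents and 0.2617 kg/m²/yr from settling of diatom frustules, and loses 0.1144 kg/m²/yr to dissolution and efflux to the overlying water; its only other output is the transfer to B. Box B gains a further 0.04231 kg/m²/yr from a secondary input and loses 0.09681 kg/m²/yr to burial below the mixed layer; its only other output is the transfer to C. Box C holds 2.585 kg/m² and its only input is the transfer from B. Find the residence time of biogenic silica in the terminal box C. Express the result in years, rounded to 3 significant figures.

Box A: F(A→B) = (0.02429 + 0.2617) − 0.1144 = 0.17159 kg/m²/yr.
Box B: F(B→C) = (0.17159 + 0.04231) − 0.09681 = 0.11709 kg/m²/yr.
Box C throughput = its input = 0.11709 kg/m²/yr; τ = 2.585 / 0.11709 = 22.08 yr.

22.1 yr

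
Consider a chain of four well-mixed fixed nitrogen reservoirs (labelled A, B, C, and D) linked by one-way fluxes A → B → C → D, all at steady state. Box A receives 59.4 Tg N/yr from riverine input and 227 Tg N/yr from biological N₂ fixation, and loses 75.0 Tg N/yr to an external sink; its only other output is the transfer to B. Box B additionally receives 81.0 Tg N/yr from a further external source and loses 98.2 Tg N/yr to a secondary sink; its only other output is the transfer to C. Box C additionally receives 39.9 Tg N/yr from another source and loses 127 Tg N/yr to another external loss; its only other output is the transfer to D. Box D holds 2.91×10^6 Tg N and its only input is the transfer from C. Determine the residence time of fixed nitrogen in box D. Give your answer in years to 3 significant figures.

Box A: F(A→B) = (59.4 + 227) − 75.0 = 211.40 Tg N/yr.
Box B: F(B→C) = (211.40 + 81.0) − 98.2 = 194.20 Tg N/yr.
Box C: F(C→D) = (194.20 + 39.9) − 127 = 107.10 Tg N/yr.
Box D throughput = its input = 107.10 Tg N/yr; τ = 2.91×10^6 / 107.10 = 27170 yr.

27200 yr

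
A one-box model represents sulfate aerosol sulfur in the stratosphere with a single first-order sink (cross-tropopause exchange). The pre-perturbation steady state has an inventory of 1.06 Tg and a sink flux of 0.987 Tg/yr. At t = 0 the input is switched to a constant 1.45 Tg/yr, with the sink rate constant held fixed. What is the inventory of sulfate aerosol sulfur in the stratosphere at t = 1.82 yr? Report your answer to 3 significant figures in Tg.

The sink rate constant is k = F₀/M₀ = 0.987/1.06 = 0.9311 yr⁻¹.
Solving dM/dt = F₁ − kM with M(0) = M₀ gives M(t) = F₁/k + (M₀ − F₁/k)·e^(−kt).
F₁/k = 1.45/0.9311 = 1.5572 Tg; kt = 0.9311 × 1.82 = 1.695, e^(−kt) = 0.1837.
M(1.82) = 1.5572 + (1.06 − 1.5572) × 0.1837 = 1.5572 − 0.09132 = 1.4659 Tg.

1.47 Tg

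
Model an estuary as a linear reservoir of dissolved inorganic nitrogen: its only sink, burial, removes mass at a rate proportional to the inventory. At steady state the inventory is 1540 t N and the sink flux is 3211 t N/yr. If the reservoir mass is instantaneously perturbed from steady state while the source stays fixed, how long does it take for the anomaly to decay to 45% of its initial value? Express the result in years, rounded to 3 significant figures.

0.383 yr

For a linear reservoir the anomaly decays as exp(−t/τ) with τ = M/F = 1540/3211 = 0.4796 yr.
exp(−t/τ) = 0.45 ⇒ t = −τ ln(0.45) = 0.4796 × 0.7985 = 0.3830 yr.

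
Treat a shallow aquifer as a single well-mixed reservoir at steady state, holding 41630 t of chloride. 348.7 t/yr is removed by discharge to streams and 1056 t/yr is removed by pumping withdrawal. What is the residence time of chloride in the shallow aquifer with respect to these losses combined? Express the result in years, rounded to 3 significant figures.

Total removal = 348.7 + 1056 = 1404.7 t/yr.
τ = M / ΣF_out = 41630 / 1404.7 = 29.64 yr.

29.6 yr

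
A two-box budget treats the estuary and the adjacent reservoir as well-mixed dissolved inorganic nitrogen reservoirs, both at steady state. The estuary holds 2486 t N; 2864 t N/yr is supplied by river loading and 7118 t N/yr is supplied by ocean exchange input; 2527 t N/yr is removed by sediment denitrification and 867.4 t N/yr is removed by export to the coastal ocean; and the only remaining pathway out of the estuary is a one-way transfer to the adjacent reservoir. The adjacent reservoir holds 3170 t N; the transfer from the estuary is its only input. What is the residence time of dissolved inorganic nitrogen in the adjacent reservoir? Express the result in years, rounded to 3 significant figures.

0.481 yr

Balance the estuary: ΣF_in = 2864 + 7118 = 9982.0 t N/yr.
Transfer to the adjacent reservoir = ΣF_in − (2527 + 867.4) = 6587.6 t N/yr.
At steady state the output of the adjacent reservoir equals its input, 6587.6 t N/yr.
τ = M / F = 3170 / 6587.6 = 0.4812 yr.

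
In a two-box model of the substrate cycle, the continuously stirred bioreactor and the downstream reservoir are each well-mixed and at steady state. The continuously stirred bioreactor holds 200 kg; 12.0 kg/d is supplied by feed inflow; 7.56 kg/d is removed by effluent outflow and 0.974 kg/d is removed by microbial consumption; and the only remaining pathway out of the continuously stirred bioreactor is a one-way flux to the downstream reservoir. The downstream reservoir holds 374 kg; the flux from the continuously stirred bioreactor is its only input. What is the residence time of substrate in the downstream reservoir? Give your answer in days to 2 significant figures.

Balance the continuously stirred bioreactor: ΣF_in = 12.000 kg/d.
Flux to the downstream reservoir = ΣF_in − (7.56 + 0.974) = 3.4660 kg/d.
At steady state the output of the downstream reservoir equals its input, 3.4660 kg/d.
τ = M / F = 374 / 3.4660 = 107.9 d.

110 d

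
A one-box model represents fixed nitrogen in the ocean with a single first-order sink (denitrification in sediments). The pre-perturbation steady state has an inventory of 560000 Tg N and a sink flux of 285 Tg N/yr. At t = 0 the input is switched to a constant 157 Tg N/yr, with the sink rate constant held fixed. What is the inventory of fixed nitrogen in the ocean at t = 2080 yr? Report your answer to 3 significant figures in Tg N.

τ = M₀/F₀ = 560000/285 = 1965 yr; rate constant k = 1/τ.
New steady state M_∞ = F₁/k = F₁·τ = 157 × 1965 = 308490 Tg N.
M(t) = M_∞ + (M₀ − M_∞)·e^(−t/τ); t/τ = 2080/1965 = 1.059, so e^(−t/τ) = 0.3470.
M(t) = 308490 + 251500 × 0.3470 = 395750 Tg N.

396000 Tg N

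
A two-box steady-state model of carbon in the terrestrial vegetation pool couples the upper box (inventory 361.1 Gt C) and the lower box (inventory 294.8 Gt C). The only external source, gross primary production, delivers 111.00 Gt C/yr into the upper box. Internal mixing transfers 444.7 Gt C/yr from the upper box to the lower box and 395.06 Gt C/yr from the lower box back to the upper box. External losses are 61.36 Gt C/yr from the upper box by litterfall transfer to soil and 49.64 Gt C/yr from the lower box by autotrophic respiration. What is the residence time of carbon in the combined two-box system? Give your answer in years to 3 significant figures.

5.91 yr

Treat the two boxes together as one reservoir: the mixing fluxes between them are internal recycling, so τ = ΣM / Σ(external losses).
M_total = 361.1 + 294.8 = 655.90 Gt C.
ΣF_external_out = 61.36 + 49.64 = 111.00 Gt C/yr.
τ = M_total / ΣF_ext = 655.90 / 111.00 = 5.909 yr.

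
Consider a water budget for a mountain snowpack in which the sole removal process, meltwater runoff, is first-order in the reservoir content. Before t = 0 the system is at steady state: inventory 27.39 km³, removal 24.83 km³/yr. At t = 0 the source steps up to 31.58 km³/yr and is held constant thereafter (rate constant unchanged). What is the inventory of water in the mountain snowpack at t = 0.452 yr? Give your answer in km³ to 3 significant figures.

The sink rate constant is k = F₀/M₀ = 24.83/27.39 = 0.9065 yr⁻¹.
Solving dM/dt = F₁ − kM with M(0) = M₀ gives M(t) = F₁/k + (M₀ − F₁/k)·e^(−kt).
F₁/k = 31.58/0.9065 = 34.836 km³; kt = 0.9065 × 0.452 = 0.4098, e^(−kt) = 0.6638.
M(0.452) = 34.836 + (27.39 − 34.836) × 0.6638 = 34.836 − 4.943 = 29.893 km³.

29.9 km³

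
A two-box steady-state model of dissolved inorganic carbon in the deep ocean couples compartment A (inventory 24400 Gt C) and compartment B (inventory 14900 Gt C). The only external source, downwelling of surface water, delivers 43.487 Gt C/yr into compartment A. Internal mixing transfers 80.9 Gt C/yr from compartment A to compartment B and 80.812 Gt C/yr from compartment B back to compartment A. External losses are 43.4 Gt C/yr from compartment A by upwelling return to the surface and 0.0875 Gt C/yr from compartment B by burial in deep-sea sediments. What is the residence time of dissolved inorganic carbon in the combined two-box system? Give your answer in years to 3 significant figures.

Residence time in the combined system uses the total inventory and the total *external* removal — internal exchanges between the two boxes cancel.
M_total = 24400 + 14900 = 39300 Gt C.
ΣF_external_out = 43.4 + 0.0875 = 43.487 Gt C/yr.
τ = M_total / ΣF_ext = 39300 / 43.487 = 903.7 yr.

904 yr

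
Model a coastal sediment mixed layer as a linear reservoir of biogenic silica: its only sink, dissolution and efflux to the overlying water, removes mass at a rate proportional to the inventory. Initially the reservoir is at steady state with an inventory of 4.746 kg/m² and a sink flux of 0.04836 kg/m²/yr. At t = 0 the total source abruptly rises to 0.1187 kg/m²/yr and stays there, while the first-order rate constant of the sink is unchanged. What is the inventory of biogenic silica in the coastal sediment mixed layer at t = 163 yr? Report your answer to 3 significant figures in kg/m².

The sink rate constant is k = F₀/M₀ = 0.04836/4.746 = 0.01019 yr⁻¹.
Solving dM/dt = F₁ − kM with M(0) = M₀ gives M(t) = F₁/k + (M₀ − F₁/k)·e^(−kt).
F₁/k = 0.1187/0.01019 = 11.649 kg/m²; kt = 0.01019 × 163 = 1.661, e^(−kt) = 0.1900.
M(163) = 11.649 + (4.746 − 11.649) × 0.1900 = 11.649 − 1.311 = 10.338 kg/m².

10.3 kg/m²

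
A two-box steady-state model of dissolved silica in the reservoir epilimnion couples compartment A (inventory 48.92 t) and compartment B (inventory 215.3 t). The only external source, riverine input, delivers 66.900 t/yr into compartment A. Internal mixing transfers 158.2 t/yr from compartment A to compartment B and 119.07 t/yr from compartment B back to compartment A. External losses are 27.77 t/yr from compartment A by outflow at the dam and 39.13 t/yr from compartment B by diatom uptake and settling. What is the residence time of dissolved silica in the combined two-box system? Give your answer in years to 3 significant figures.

For the system as a whole, the A↔B exchange is internal and contributes nothing to the throughput; only the external sinks remove mass.
M_total = 48.92 + 215.3 = 264.22 t.
ΣF_external_out = 27.77 + 39.13 = 66.900 t/yr.
τ = M_total / ΣF_ext = 264.22 / 66.900 = 3.949 yr.

3.95 yr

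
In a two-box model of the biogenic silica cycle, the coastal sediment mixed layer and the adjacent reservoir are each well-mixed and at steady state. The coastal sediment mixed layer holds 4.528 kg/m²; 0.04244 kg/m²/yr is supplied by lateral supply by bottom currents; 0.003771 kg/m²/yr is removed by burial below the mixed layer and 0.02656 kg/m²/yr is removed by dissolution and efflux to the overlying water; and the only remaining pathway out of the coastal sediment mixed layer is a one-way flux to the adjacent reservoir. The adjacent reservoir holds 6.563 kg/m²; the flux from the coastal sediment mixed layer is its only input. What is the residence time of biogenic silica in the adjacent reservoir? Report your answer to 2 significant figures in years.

Balance the coastal sediment mixed layer: ΣF_in = 0.042440 kg/m²/yr.
Flux to the adjacent reservoir = ΣF_in − (0.003771 + 0.02656) = 0.012109 kg/m²/yr.
At steady state the output of the adjacent reservoir equals its input, 0.012109 kg/m²/yr.
τ = M / F = 6.563 / 0.012109 = 542.0 yr.

540 yr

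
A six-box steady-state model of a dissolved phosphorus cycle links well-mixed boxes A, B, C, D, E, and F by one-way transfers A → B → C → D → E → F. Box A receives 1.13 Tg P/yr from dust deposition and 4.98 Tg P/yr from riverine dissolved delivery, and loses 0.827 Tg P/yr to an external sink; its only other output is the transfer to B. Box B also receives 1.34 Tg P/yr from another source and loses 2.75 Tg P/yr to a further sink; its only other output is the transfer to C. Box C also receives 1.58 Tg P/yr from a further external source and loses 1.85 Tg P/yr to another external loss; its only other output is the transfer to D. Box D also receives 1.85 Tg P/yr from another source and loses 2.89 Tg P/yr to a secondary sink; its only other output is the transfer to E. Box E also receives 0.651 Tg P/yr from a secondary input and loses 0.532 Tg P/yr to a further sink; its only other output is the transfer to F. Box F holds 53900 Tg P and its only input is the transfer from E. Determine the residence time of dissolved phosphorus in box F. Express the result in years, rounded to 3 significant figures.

20100 yr

Box A: F(A→B) = (1.13 + 4.98) − 0.827 = 5.2830 Tg P/yr.
Box B: F(B→C) = (5.2830 + 1.34) − 2.75 = 3.8730 Tg P/yr.
Box C: F(C→D) = (3.8730 + 1.58) − 1.85 = 3.6030 Tg P/yr.
Box D: F(D→E) = (3.6030 + 1.85) − 2.89 = 2.5630 Tg P/yr.
Box E: F(E→F) = (2.5630 + 0.651) − 0.532 = 2.6820 Tg P/yr.
Box F throughput = its input = 2.6820 Tg P/yr; τ = 53900 / 2.6820 = 20100 yr.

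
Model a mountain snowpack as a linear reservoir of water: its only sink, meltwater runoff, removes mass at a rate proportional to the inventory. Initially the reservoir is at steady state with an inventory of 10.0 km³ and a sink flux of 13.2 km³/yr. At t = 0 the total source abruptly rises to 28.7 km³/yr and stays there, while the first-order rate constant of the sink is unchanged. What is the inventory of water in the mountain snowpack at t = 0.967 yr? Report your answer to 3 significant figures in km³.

18.5 km³

The sink rate constant is k = F₀/M₀ = 13.2/10.0 = 1.320 yr⁻¹.
Solving dM/dt = F₁ − kM with M(0) = M₀ gives M(t) = F₁/k + (M₀ − F₁/k)·e^(−kt).
F₁/k = 28.7/1.320 = 21.742 km³; kt = 1.320 × 0.967 = 1.276, e^(−kt) = 0.2790.
M(0.967) = 21.742 + (10.0 − 21.742) × 0.2790 = 21.742 − 3.276 = 18.466 km³.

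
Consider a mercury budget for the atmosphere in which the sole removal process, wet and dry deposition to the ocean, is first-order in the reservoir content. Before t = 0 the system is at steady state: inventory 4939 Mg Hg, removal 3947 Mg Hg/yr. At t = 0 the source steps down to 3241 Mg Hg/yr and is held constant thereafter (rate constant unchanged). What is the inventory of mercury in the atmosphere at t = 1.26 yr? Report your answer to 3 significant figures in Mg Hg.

τ = M₀/F₀ = 4939/3947 = 1.251 yr; rate constant k = 1/τ.
New steady state M_∞ = F₁/k = F₁·τ = 3241 × 1.251 = 4055.6 Mg Hg.
M(t) = M_∞ + (M₀ − M_∞)·e^(−t/τ); t/τ = 1.26/1.251 = 1.007, so e^(−t/τ) = 0.3653.
M(t) = 4055.6 + 883.4 × 0.3653 = 4378.3 Mg Hg.

4380 Mg Hg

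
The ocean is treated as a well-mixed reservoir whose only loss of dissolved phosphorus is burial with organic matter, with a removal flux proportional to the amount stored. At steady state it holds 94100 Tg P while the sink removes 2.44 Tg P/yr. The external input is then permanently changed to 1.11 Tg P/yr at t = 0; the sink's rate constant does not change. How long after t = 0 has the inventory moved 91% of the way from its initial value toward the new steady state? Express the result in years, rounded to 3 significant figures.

τ = M₀/F₀ = 94100/2.44 = 38570 yr.
The remaining gap fraction is e^(−t/τ); 91% covered ⇒ e^(−t/τ) = 0.0900.
t = −τ ln(0.0900) = 38570 × 2.408 = 92860 yr.

92900 yr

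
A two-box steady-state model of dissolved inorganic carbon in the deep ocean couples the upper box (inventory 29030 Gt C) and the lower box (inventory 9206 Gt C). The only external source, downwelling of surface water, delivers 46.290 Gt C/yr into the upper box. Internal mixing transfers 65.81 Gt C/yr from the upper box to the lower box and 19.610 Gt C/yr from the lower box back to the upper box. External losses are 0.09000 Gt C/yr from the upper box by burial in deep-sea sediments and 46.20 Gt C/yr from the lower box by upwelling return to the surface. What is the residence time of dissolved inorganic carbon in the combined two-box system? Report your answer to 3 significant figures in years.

826 yr

Residence time in the combined system uses the total inventory and the total *external* removal — internal exchanges between the two boxes cancel.
M_total = 29030 + 9206 = 38236 Gt C.
ΣF_external_out = 0.09000 + 46.20 = 46.290 Gt C/yr.
τ = M_total / ΣF_ext = 38236 / 46.290 = 826.0 yr.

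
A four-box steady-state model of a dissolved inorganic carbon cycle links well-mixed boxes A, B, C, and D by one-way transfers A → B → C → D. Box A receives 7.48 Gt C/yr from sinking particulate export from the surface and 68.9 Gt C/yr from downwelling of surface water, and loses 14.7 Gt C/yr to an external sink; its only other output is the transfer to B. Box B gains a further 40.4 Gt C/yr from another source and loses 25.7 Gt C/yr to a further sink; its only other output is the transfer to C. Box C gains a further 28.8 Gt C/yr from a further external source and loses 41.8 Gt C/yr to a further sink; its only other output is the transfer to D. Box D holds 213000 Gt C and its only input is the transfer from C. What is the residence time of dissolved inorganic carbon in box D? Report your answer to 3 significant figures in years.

3360 yr

Box A: F(A→B) = (7.48 + 68.9) − 14.7 = 61.680 Gt C/yr.
Box B: F(B→C) = (61.680 + 40.4) − 25.7 = 76.380 Gt C/yr.
Box C: F(C→D) = (76.380 + 28.8) − 41.8 = 63.380 Gt C/yr.
Box D throughput = its input = 63.380 Gt C/yr; τ = 213000 / 63.380 = 3361 yr.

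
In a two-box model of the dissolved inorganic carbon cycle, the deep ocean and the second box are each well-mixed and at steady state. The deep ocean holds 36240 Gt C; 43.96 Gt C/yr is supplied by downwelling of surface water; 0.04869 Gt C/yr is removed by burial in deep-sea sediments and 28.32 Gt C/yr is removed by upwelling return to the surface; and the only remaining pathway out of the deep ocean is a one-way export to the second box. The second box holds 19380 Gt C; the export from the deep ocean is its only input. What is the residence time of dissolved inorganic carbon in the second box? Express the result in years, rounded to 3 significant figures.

1240 yr

Balance the deep ocean: ΣF_in = 43.960 Gt C/yr.
Export to the second box = ΣF_in − (0.04869 + 28.32) = 15.591 Gt C/yr.
At steady state the output of the second box equals its input, 15.591 Gt C/yr.
τ = M / F = 19380 / 15.591 = 1243 yr.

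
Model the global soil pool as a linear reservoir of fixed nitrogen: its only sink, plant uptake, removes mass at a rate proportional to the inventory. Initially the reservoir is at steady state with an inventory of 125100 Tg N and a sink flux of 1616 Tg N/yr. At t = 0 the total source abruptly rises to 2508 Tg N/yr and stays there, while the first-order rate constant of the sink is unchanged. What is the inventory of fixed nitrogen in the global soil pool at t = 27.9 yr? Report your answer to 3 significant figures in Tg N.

τ = M₀/F₀ = 125100/1616 = 77.41 yr; rate constant k = 1/τ.
New steady state M_∞ = F₁/k = F₁·τ = 2508 × 77.41 = 194150 Tg N.
M(t) = M_∞ + (M₀ − M_∞)·e^(−t/τ); t/τ = 27.9/77.41 = 0.3604, so e^(−t/τ) = 0.6974.
M(t) = 194150 − 69050 × 0.6974 = 146000 Tg N.

146000 Tg N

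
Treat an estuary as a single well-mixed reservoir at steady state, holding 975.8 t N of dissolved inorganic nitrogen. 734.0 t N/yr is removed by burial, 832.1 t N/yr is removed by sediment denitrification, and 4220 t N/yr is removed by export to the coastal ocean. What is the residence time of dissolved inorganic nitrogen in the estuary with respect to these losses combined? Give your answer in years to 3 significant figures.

0.169 yr

Total removal = 734.0 + 832.1 + 4220 = 5786.1 t N/yr.
τ = M / ΣF_out = 975.8 / 5786.1 = 0.1686 yr.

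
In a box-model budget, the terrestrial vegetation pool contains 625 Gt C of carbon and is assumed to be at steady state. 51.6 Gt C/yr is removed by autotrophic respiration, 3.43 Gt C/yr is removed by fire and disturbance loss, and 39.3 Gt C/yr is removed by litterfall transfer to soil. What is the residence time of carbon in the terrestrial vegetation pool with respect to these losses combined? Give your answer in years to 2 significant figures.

6.6 yr

Total removal = 51.60 + 3.430 + 39.30 = 94.330 Gt C/yr.
τ = M / ΣF_out = 625 / 94.330 = 6.626 yr.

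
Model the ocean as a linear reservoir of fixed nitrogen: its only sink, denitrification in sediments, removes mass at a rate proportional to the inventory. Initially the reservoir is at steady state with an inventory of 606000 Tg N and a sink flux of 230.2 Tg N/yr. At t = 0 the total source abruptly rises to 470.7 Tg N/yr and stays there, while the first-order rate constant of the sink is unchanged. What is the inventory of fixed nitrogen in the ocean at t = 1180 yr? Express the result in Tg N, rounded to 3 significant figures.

τ = M₀/F₀ = 606000/230.2 = 2632 yr; rate constant k = 1/τ.
New steady state M_∞ = F₁/k = F₁·τ = 470.7 × 2632 = 1.2391×10^6 Tg N.
M(t) = M_∞ + (M₀ − M_∞)·e^(−t/τ); t/τ = 1180/2632 = 0.4482, so e^(−t/τ) = 0.6387.
M(t) = 1.2391×10^6 − 633100 × 0.6387 = 834710 Tg N.

835000 Tg N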